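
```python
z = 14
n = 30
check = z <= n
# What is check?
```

Trace:
`z = 14` → z = 14
`n = 30` → n = 30
`check = z <= n` → check = True
So check = True

Answer: True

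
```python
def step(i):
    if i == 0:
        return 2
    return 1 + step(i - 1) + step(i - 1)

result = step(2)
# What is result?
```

step(i) = 1 + 2·step(i-1), step(0)=2. Closed form: (2+1)·2^2 - 1 = 11.

Answer: 11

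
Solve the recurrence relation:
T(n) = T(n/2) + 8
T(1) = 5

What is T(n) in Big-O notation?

Each step divides n by 2 and adds 8. After log_2(n) steps we reach T(1)=5. So T(n) = 8·log_2(n) + 5 = O(log n).

Answer: O(log n)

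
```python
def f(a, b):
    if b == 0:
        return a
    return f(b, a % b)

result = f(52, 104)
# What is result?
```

f(52, 104) -> f(104, 52) -> f(52, 0) -> 52

Answer: 52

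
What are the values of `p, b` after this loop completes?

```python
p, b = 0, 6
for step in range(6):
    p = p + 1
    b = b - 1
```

p goes 0→6, b goes 6→0
`p, b` takes the values: (0, 6) → (1, 6) → (1, 5) → (2, 5) → (2, 4) → (3, 4) → (3, 3) → (4, 3) → (4, 2) → (5, 2) → (5, 1) → (6, 1) → (6, 0)

Answer: 6, 0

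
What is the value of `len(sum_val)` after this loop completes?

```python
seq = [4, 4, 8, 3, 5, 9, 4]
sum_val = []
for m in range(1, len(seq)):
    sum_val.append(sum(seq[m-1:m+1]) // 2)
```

Number of 2-element averages
`sum_val` takes the values: [] → [4] → [4, 6] → [4, 6, 5] → [4, 6, 5, 4] → [4, 6, 5, 4, 7] → [4, 6, 5, 4, 7, 6]
So `len(sum_val)` = 6

Answer: 6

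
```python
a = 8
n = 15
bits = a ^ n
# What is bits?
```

Trace:
`a = 8` → a = 8
`n = 15` → n = 15
`bits = a ^ n` → bits = 7
So bits = 7

Answer: 7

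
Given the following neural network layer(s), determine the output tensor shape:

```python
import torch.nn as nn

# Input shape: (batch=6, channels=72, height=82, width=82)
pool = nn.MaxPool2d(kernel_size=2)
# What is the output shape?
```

Input: (6, 72, 82, 82) -> Output: (6, 72, 41, 41)

Answer: (6, 72, 41, 41)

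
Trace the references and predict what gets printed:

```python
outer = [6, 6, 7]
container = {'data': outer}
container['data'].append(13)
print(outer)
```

Key concept: dict holds reference to list.
Step by step:
`outer = [6, 6, 7]` → outer = [6, 6, 7]
`container = {'data': outer}` → container = {'data': [6, 6, 7]}
`container['data'].append(13)` → outer = [6, 6, 7, 13]; container = {'data': [6, 6, 7, 13]}
`print(outer)` → prints [6, 6, 7, 13]

Answer: [6, 6, 7, 13]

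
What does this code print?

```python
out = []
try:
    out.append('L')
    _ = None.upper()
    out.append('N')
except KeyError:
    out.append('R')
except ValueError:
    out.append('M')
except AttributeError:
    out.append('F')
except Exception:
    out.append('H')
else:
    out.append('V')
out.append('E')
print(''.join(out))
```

Execution trace: 'L' (try body) → 'F' (except AttributeError) → 'E' (after the try/except). Output: LFE

Answer: LFE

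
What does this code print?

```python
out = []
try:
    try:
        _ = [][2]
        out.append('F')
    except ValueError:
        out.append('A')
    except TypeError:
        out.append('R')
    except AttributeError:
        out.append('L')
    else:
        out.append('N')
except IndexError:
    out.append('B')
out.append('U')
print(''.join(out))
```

Execution trace: 'B' (outer except IndexError) → 'U' (after the try/except). Output: BU

Answer: BU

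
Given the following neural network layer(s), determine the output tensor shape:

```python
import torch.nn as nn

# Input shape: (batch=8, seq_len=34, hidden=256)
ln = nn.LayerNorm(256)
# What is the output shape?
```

Input: (8, 34, 256) -> Output: (8, 34, 256)

Answer: (8, 34, 256)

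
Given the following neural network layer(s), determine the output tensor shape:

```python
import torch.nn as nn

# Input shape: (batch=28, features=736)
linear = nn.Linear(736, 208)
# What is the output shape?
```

Input: (28, 736) -> Output: (28, 208)

Answer: (28, 208)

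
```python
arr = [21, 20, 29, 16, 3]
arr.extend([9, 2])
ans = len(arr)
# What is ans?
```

Trace:
`arr = [21, 20, 29, 16, 3]` → arr = [21, 20, 29, 16, 3]
`arr.extend([9, 2])` → arr = [21, 20, 29, 16, 3, 9, 2]
`ans = len(arr)` → ans = 7
So ans = 7

Answer: 7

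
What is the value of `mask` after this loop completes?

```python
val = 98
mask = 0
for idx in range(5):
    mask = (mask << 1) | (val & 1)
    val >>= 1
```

Reverse lowest 5 bits of 98
`mask` takes the values: 0 → 1 → 2 → 4 → 8

Answer: 8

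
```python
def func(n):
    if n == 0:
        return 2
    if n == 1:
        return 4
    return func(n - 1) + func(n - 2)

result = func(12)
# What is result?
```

Build up from base cases: func(0)=2, func(1)=4, func(2)=6, func(3)=10, func(4)=16, func(5)=26, func(6)=42, ..., func(12)=754

Answer: 754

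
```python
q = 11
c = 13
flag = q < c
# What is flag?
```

Trace:
`q = 11` → q = 11
`c = 13` → c = 13
`flag = q < c` → flag = True
So flag = True

Answer: True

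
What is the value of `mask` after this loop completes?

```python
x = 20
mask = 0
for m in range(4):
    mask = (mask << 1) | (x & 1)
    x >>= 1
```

Reverse lowest 4 bits of 20
`mask` takes the values: 0 → 1 → 2

Answer: 2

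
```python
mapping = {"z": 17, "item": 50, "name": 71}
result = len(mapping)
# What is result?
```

Trace:
`mapping = {"z": 17, "item": 50, "name": 71}` → mapping = {'z': 17, 'item': 50, 'name': 71}
`result = len(mapping)` → result = 3
So result = 3

Answer: 3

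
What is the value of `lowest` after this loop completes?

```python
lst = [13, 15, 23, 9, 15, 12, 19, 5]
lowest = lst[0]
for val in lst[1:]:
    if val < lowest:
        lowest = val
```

Minimum of [13, 15, 23, 9, 15, 12, 19, 5]
`lowest` takes the values: 13 → 9 → 5

Answer: 5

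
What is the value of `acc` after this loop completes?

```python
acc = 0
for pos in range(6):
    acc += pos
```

Sum of 0 to 5 = 15
`acc` takes the values: 0 → 1 → 3 → 6 → 10 → 15

Answer: 15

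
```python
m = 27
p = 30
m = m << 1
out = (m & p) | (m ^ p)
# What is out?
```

Trace:
`m = 27` → m = 27
`p = 30` → p = 30
`m = m << 1` → m = 54
`out = (m & p) | (m ^ p)` → out = 62
So out = 62

Answer: 62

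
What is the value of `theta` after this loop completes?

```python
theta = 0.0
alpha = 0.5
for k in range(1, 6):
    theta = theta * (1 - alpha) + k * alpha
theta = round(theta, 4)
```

Moving average with lr=0.5
`theta` takes the values: 0.0 → 0.5 → 1.25 → 2.125 → 3.0625 → 4.03125 → 4.0312

Answer: 4.0312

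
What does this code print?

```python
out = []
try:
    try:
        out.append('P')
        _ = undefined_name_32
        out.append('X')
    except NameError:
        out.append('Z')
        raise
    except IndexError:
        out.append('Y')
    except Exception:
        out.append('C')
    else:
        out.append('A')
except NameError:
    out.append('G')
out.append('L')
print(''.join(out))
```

Execution trace: 'P' (inner try body) → 'Z' (inner except NameError) → 'G' (outer except NameError) → 'L' (after the try/except). Output: PZGL

Answer: PZGL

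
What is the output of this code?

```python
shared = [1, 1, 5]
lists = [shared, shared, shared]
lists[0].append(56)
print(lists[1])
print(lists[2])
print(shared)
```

Key concept: list of same reference.
Step by step:
`shared = [1, 1, 5]` → shared = [1, 1, 5]
`lists = [shared, shared, shared]` → lists = [[1, 1, 5], [1, 1, 5], [1, 1, 5]]
`lists[0].append(56)` → shared = [1, 1, 5, 56]; lists = [[1, 1, 5, 56], [1, 1, 5, 56], [1, 1, 5, 56]]
`print(lists[1])` → prints [1, 1, 5, 56]
`print(lists[2])` → prints [1, 1, 5, 56]
`print(shared)` → prints [1, 1, 5, 56]

Answer:
[1, 1, 5, 56]
[1, 1, 5, 56]
[1, 1, 5, 56]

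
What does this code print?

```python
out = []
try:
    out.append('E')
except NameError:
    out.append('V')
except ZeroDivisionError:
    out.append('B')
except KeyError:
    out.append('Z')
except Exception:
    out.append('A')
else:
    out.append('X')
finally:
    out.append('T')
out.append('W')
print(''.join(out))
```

Execution trace: 'E' (try body, no exception) → 'X' (else) → 'T' (finally) → 'W' (after the try/except). Output: EXTW

Answer: EXTW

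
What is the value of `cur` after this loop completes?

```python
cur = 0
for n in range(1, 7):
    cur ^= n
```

XOR of 1 to 6
`cur` takes the values: 0 → 1 → 3 → 0 → 4 → 1 → 7

Answer: 7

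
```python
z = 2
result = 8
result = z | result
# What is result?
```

Trace:
`z = 2` → z = 2
`result = 8` → result = 8
`result = z | result` → result = 10
So result = 10

Answer: 10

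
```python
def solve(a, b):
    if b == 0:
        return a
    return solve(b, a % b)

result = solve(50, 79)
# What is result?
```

solve(50, 79) -> solve(79, 50) -> solve(50, 29) -> solve(29, 21) -> solve(21, 8) -> solve(8, 5) -> solve(5, 3) -> solve(3, 2) -> solve(2, 1) -> solve(1, 0) -> 1

Answer: 1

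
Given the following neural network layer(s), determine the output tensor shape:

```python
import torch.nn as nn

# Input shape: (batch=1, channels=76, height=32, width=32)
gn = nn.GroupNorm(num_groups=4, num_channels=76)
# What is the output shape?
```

Input: (1, 76, 32, 32) -> Output: (1, 76, 32, 32)

Answer: (1, 76, 32, 32)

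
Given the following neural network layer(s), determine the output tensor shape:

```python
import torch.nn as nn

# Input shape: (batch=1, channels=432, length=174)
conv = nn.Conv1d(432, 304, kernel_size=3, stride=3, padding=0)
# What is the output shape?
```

Input: (1, 432, 174) -> Output: (1, 304, 58)

Answer: (1, 304, 58)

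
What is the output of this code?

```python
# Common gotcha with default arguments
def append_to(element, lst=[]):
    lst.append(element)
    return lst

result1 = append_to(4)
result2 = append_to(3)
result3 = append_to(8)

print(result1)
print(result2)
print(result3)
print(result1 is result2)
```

Key concept: mutable default argument gotcha.
Step by step:
`result1 = append_to(4)` → result1 = [4]
`result2 = append_to(3)` → result1 = [4, 3] (same object as result2); result2 = [4, 3] (same object as result1)
`result3 = append_to(8)` → result1 = [4, 3, 8] (same object as result2, result3); result2 = [4, 3, 8] (same object as result1, result3); result3 = [4, 3, 8] (same object as result1, result2)
`print(result1)` → prints [4, 3, 8]
`print(result2)` → prints [4, 3, 8]
`print(result3)` → prints [4, 3, 8]
`print(result1 is result2)` → prints True

Answer:
[4, 3, 8]
[4, 3, 8]
[4, 3, 8]
True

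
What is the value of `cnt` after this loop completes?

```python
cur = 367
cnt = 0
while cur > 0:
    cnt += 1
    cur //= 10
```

Count digits by repeated division by 10
`cnt` takes the values: 0 → 1 → 2 → 3

Answer: 3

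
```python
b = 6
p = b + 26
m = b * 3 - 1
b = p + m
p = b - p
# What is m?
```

Trace:
`b = 6` → b = 6
`p = b + 26` → p = 32
`m = b * 3 - 1` → m = 17
`b = p + m` → b = 49
`p = b - p` → p = 17
So m = 17

Answer: 17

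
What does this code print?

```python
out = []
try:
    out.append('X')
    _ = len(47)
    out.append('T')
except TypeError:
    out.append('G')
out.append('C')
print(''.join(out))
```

Execution trace: 'X' (try body) → 'G' (except TypeError) → 'C' (after the try/except). Output: XGC

Answer: XGC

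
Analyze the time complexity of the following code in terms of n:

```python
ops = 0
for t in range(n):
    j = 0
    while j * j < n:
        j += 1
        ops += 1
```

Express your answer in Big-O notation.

Each loop level contributes: n × √n. Multiplying the contributions gives O(n√n).

Answer: O(n√n)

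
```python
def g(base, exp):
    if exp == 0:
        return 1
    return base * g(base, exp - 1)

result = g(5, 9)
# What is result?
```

g(5, 9) = 5 * 5 * 5 * 5 * 5 * 5 * 5 * 5 * 5 = 1953125

Answer: 1953125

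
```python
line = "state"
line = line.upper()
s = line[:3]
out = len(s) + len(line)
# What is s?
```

Trace:
`line = "state"` → line = 'state'
`line = line.upper()` → line = 'STATE'
`s = line[:3]` → s = 'STA'
`out = len(s) + len(line)` → out = 8
So s = 'STA'

Answer: 'STA'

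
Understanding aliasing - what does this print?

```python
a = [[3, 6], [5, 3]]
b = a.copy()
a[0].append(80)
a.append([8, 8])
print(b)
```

Key concept: shallow copy with nested lists.
Step by step:
`a = [[3, 6], [5, 3]]` → a = [[3, 6], [5, 3]]
`b = a.copy()` → b = [[3, 6], [5, 3]]
`a[0].append(80)` → a = [[3, 6, 80], [5, 3]]; b = [[3, 6, 80], [5, 3]]
`a.append([8, 8])` → a = [[3, 6, 80], [5, 3], [8, 8]]
`print(b)` → prints [[3, 6, 80], [5, 3]]

Answer: [[3, 6, 80], [5, 3]]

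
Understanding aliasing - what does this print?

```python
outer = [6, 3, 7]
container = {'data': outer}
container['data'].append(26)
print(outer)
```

Key concept: dict holds reference to list.
Step by step:
`outer = [6, 3, 7]` → outer = [6, 3, 7]
`container = {'data': outer}` → container = {'data': [6, 3, 7]}
`container['data'].append(26)` → outer = [6, 3, 7, 26]; container = {'data': [6, 3, 7, 26]}
`print(outer)` → prints [6, 3, 7, 26]

Answer: [6, 3, 7, 26]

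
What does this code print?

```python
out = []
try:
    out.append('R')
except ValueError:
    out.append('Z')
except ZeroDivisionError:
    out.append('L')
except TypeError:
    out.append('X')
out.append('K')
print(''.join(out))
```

Execution trace: 'R' (try body, no exception) → 'K' (after the try/except). Output: RK

Answer: RK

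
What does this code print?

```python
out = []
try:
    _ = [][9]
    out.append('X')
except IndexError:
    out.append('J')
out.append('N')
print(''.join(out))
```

Execution trace: 'J' (except IndexError) → 'N' (after the try/except). Output: JN

Answer: JN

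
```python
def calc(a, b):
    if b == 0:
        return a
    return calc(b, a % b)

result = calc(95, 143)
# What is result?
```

calc(95, 143) -> calc(143, 95) -> calc(95, 48) -> calc(48, 47) -> calc(47, 1) -> calc(1, 0) -> 1

Answer: 1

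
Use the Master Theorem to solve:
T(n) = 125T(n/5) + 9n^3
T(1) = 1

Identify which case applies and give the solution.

a=125, b=5, f(n)=9n^3. log_5(125) = 3. Since c=3 = 3, Case 2 applies: T(n) = Θ(n^log_b(a) · log n) = O(n^3 log n).

Answer: O(n^3 log n) - Case 2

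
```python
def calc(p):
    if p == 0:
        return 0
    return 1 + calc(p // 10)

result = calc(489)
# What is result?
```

Count of digits of 489: 3

Answer: 3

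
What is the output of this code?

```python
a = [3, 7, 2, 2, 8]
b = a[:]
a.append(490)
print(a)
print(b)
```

Key concept: slice [:] creates copy.
Step by step:
`a = [3, 7, 2, 2, 8]` → a = [3, 7, 2, 2, 8]
`b = a[:]` → b = [3, 7, 2, 2, 8]
`a.append(490)` → a = [3, 7, 2, 2, 8, 490]
`print(a)` → prints [3, 7, 2, 2, 8, 490]
`print(b)` → prints [3, 7, 2, 2, 8]

Answer:
[3, 7, 2, 2, 8, 490]
[3, 7, 2, 2, 8]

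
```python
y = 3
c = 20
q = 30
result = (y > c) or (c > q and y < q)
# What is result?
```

Trace:
`y = 3` → y = 3
`c = 20` → c = 20
`q = 30` → q = 30
`result = (y > c) or (c > q and y < q)` → result = False
So result = False

Answer: False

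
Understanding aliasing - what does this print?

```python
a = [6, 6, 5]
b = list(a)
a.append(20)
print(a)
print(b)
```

Key concept: list() constructor creates copy.
Step by step:
`a = [6, 6, 5]` → a = [6, 6, 5]
`b = list(a)` → b = [6, 6, 5]
`a.append(20)` → a = [6, 6, 5, 20]
`print(a)` → prints [6, 6, 5, 20]
`print(b)` → prints [6, 6, 5]

Answer:
[6, 6, 5, 20]
[6, 6, 5]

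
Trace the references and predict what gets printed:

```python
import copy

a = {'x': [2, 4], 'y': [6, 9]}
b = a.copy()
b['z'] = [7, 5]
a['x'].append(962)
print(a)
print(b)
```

Key concept: shallow copy of dict with mutable values.
Step by step:
`a = {'x': [2, 4], 'y': [6, 9]}` → a = {'x': [2, 4], 'y': [6, 9]}
`b = a.copy()` → b = {'x': [2, 4], 'y': [6, 9]}
`b['z'] = [7, 5]` → b = {'x': [2, 4], 'y': [6, 9], 'z': [7, 5]}
`a['x'].append(962)` → a = {'x': [2, 4, 962], 'y': [6, 9]}; b = {'x': [2, 4, 962], 'y': [6, 9], 'z': [7, 5]}
`print(a)` → prints {'x': [2, 4, 962], 'y': [6, 9]}
`print(b)` → prints {'x': [2, 4, 962], 'y': [6, 9], 'z': [7, 5]}

Answer:
{'x': [2, 4, 962], 'y': [6, 9]}
{'x': [2, 4, 962], 'y': [6, 9], 'z': [7, 5]}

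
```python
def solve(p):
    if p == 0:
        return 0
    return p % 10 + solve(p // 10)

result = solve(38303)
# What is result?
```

Sum of digits of 38303: 3 + 0 + 3 + 8 + 3 = 17

Answer: 17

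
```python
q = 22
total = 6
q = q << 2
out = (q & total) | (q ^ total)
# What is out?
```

Trace:
`q = 22` → q = 22
`total = 6` → total = 6
`q = q << 2` → q = 88
`out = (q & total) | (q ^ total)` → out = 94
So out = 94

Answer: 94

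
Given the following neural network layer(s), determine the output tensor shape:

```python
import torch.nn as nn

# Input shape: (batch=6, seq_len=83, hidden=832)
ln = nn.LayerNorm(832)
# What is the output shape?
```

Input: (6, 83, 832) -> Output: (6, 83, 832)

Answer: (6, 83, 832)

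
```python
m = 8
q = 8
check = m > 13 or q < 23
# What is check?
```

Trace:
`m = 8` → m = 8
`q = 8` → q = 8
`check = m > 13 or q < 23` → check = True
So check = True

Answer: True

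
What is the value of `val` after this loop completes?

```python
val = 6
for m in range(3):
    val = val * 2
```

Multiply by 2, 3 times: 6 * 2^3 = 48
`val` takes the values: 6 → 12 → 24 → 48

Answer: 48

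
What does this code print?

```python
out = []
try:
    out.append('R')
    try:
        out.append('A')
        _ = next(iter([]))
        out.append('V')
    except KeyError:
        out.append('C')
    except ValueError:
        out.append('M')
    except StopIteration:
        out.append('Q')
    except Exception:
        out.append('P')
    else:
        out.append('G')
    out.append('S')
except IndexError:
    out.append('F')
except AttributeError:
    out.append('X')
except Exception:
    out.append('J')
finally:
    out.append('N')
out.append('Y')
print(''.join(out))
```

Execution trace: 'R' (try body) → 'A' (inner try body) → 'Q' (inner except StopIteration) → 'S' (try body, no exception) → 'N' (finally) → 'Y' (after the try/except). Output: RAQSNY

Answer: RAQSNY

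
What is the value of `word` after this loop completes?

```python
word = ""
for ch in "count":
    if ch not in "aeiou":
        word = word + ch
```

Remove vowels from 'count'
`word` takes the values: "" → "c" → "cn" → "cnt"

Answer: "cnt"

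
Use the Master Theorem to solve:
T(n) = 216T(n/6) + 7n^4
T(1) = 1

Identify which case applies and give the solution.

a=216, b=6, f(n)=7n^4. log_6(216) = 3. Since c=4 > 3 and the regularity condition holds (216(n/6)^4 = (216/6^4)n^4 with 216/6^4 < 1), Case 3 applies: T(n) = Θ(f(n)) = O(n^4).

Answer: O(n^4) - Case 3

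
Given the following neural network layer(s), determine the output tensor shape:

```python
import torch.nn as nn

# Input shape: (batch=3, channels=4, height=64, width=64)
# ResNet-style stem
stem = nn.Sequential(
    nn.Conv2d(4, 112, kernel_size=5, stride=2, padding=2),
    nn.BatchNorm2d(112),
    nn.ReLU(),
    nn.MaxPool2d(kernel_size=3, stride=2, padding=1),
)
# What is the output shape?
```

Input: (3, 4, 64, 64) -> after Conv2d 5x5 stride=2: (3, 112, 32, 32) -> Output: (3, 112, 16, 16)

Answer: (3, 112, 16, 16)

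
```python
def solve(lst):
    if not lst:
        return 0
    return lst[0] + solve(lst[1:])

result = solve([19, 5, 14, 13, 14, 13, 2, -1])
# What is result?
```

19 + 5 + 14 + 13 + 14 + 13 + 2 + (-1) + 0 = 79

Answer: 79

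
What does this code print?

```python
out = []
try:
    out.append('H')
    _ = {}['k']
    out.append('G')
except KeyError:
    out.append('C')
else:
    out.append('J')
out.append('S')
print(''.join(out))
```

Execution trace: 'H' (try body) → 'C' (except KeyError) → 'S' (after the try/except). Output: HCS

Answer: HCS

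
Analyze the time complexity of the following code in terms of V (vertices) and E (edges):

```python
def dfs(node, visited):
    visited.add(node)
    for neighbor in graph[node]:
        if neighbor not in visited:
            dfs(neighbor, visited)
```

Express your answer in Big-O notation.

This is Depth-first search (recursive). Time complexity: O(V + E).

Answer: O(V + E)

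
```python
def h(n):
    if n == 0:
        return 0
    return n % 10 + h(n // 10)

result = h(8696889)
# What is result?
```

Sum of digits of 8696889: 9 + 8 + 8 + 6 + 9 + 6 + 8 = 54

Answer: 54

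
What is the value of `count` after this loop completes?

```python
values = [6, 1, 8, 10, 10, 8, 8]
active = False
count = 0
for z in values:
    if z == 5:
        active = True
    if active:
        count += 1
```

Count elements after first 5 in [6, 1, 8, 10, 10, 8, 8]
`count` takes the values: 0

Answer: 0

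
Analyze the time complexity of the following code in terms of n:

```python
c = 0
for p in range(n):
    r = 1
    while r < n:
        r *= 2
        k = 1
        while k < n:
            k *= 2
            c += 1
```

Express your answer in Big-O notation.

Each loop level contributes: n × log n × log n. Multiplying the contributions gives O(n log² n).

Answer: O(n log² n)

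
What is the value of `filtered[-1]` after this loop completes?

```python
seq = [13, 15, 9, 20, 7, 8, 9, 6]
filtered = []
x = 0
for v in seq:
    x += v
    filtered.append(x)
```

Cumulative sum ends at 87
`filtered` takes the values: [] → [13] → [13, 28] → [13, 28, 37] → [13, 28, 37, 57] → [13, 28, 37, 57, 64] → [13, 28, 37, 57, 64, 72] → [13, 28, 37, 57, 64, 72, 81] → [13, 28, 37, 57, 64, 72, 81, 87]
So `filtered[-1]` = 87

Answer: 87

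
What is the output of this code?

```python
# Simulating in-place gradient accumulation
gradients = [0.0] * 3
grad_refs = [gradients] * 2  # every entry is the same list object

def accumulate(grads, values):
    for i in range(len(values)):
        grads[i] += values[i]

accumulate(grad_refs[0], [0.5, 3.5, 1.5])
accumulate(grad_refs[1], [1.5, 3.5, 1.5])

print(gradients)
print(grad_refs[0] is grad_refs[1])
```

Key concept: gradient accumulation aliasing.
Step by step:
`gradients = [0.0] * 3` → gradients = [0.0, 0.0, 0.0]
`grad_refs = [gradients] * 2` → grad_refs = [[0.0, 0.0, 0.0], [0.0, 0.0, 0.0]]
`accumulate(grad_refs[0], [0.5, 3.5, 1.5])` → gradients = [0.5, 3.5, 1.5]; grad_refs = [[0.5, 3.5, 1.5], [0.5, 3.5, 1.5]]
`accumulate(grad_refs[1], [1.5, 3.5, 1.5])` → gradients = [2.0, 7.0, 3.0]; grad_refs = [[2.0, 7.0, 3.0], [2.0, 7.0, 3.0]]
`print(gradients)` → prints [2.0, 7.0, 3.0]
`print(grad_refs[0] is grad_refs[1])` → prints True

Answer:
[2.0, 7.0, 3.0]
True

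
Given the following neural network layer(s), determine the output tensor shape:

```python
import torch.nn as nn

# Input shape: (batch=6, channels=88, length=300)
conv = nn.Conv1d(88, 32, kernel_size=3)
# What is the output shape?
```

Input: (6, 88, 300) -> Output: (6, 32, 298)

Answer: (6, 32, 298)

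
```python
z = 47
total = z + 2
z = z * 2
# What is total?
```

Trace:
`z = 47` → z = 47
`total = z + 2` → total = 49
`z = z * 2` → z = 94
So total = 49

Answer: 49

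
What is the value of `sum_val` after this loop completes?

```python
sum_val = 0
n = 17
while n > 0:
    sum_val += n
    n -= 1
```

Sum 17 down to 1
`sum_val` takes the values: 0 → 17 → 33 → 48 → 62 → 75 → 87 → 98 → 108 → 117 → 125 → 132 → 138 → 143 → 147 → 150 → 152 → 153

Answer: 153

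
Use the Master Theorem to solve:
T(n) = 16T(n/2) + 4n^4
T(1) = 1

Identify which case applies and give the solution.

a=16, b=2, f(n)=4n^4. log_2(16) = 4. Since c=4 = 4, Case 2 applies: T(n) = Θ(n^log_b(a) · log n) = O(n^4 log n).

Answer: O(n^4 log n) - Case 2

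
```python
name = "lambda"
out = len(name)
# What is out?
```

Trace:
`name = "lambda"` → name = 'lambda'
`out = len(name)` → out = 6
So out = 6

Answer: 6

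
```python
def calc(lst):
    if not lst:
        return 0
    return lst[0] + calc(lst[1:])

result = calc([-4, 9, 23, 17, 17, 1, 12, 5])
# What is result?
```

(-4) + 9 + 23 + 17 + 17 + 1 + 12 + 5 + 0 = 80

Answer: 80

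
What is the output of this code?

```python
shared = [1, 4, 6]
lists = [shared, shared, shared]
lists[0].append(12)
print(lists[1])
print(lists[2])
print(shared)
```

Key concept: list of same reference.
Step by step:
`shared = [1, 4, 6]` → shared = [1, 4, 6]
`lists = [shared, shared, shared]` → lists = [[1, 4, 6], [1, 4, 6], [1, 4, 6]]
`lists[0].append(12)` → shared = [1, 4, 6, 12]; lists = [[1, 4, 6, 12], [1, 4, 6, 12], [1, 4, 6, 12]]
`print(lists[1])` → prints [1, 4, 6, 12]
`print(lists[2])` → prints [1, 4, 6, 12]
`print(shared)` → prints [1, 4, 6, 12]

Answer:
[1, 4, 6, 12]
[1, 4, 6, 12]
[1, 4, 6, 12]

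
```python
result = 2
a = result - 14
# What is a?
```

Trace:
`result = 2` → result = 2
`a = result - 14` → a = -12
So a = -12

Answer: -12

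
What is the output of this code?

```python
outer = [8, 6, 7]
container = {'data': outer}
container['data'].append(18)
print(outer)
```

Key concept: dict holds reference to list.
Step by step:
`outer = [8, 6, 7]` → outer = [8, 6, 7]
`container = {'data': outer}` → container = {'data': [8, 6, 7]}
`container['data'].append(18)` → outer = [8, 6, 7, 18]; container = {'data': [8, 6, 7, 18]}
`print(outer)` → prints [8, 6, 7, 18]

Answer: [8, 6, 7, 18]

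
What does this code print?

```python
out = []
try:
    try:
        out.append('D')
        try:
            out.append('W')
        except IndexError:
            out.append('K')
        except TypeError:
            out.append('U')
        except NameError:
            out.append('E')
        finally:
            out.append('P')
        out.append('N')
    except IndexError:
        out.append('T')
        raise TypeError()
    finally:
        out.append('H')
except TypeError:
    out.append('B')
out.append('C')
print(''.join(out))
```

Execution trace: 'D' (try body) → 'W' (inner try body, no exception) → 'P' (inner finally) → 'N' (try body, no exception) → 'H' (finally) → 'C' (after the try/except). Output: DWPNHC

Answer: DWPNHC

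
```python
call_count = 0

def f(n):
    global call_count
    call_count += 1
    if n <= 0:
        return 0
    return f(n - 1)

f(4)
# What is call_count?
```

Linear recursion stepping by 1: 5 calls from n=4 down to ≤0.

Answer: 5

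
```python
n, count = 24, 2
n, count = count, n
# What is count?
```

Trace:
`n, count = 24, 2` → n = 24; count = 2
`n, count = count, n` → n = 2; count = 24
So count = 24

Answer: 24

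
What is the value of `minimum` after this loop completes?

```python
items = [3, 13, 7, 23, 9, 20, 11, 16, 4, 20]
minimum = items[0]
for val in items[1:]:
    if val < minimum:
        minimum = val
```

Minimum of [3, 13, 7, 23, 9, 20, 11, 16, 4, 20]
`minimum` takes the values: 3

Answer: 3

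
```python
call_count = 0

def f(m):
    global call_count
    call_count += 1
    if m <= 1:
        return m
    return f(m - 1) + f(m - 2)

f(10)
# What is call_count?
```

Calls(m) = 1 + Calls(m-1) + Calls(m-2); Calls(0)=Calls(1)=1. For m=10 this gives 177.

Answer: 177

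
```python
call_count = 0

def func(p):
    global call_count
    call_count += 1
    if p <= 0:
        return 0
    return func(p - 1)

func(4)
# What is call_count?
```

Linear recursion stepping by 1: 5 calls from p=4 down to ≤0.

Answer: 5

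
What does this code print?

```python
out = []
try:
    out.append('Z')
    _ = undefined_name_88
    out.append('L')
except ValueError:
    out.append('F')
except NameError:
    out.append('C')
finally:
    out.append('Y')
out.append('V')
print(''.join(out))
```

Execution trace: 'Z' (try body) → 'C' (except NameError) → 'Y' (finally) → 'V' (after the try/except). Output: ZCYV

Answer: ZCYV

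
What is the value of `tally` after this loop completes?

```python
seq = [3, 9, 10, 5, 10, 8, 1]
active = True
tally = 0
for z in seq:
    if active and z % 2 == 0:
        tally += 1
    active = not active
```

Count even values at even positions
`tally` takes the values: 0 → 1 → 2

Answer: 2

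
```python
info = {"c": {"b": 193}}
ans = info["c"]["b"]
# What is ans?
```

Trace:
`info = {"c": {"b": 193}}` → info = {'c': {'b': 193}}
`ans = info["c"]["b"]` → ans = 193
So ans = 193

Answer: 193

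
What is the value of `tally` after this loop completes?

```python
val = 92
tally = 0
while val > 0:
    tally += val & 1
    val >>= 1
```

Count set bits in 92 (binary: 0b1011100)
`tally` takes the values: 0 → 1 → 2 → 3 → 4

Answer: 4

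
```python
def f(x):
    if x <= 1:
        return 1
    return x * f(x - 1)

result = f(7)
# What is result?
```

f(7) = 7 * 6 * 5 * 4 * 3 * 2 * 1 = 5040

Answer: 5040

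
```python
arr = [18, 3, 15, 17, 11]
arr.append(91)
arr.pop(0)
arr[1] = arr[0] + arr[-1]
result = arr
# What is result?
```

Trace:
`arr = [18, 3, 15, 17, 11]` → arr = [18, 3, 15, 17, 11]
`arr.append(91)` → arr = [18, 3, 15, 17, 11, 91]
`arr.pop(0)` → arr = [3, 15, 17, 11, 91]
`arr[1] = arr[0] + arr[-1]` → arr = [3, 94, 17, 11, 91]
`result = arr` → result = [3, 94, 17, 11, 91]
So result = [3, 94, 17, 11, 91]

Answer: [3, 94, 17, 11, 91]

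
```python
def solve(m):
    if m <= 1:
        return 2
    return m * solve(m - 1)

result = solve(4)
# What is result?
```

solve(4) = 4 * 3 * 2 * 2 = 48

Answer: 48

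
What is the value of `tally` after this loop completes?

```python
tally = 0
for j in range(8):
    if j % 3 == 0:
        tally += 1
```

Count numbers divisible by 3 in range(8)
`tally` takes the values: 0 → 1 → 2 → 3

Answer: 3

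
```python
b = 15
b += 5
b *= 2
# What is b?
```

Trace:
`b = 15` → b = 15
`b += 5` → b = 20
`b *= 2` → b = 40
So b = 40

Answer: 40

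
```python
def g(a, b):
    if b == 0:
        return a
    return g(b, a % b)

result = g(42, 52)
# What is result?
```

g(42, 52) -> g(52, 42) -> g(42, 10) -> g(10, 2) -> g(2, 0) -> 2

Answer: 2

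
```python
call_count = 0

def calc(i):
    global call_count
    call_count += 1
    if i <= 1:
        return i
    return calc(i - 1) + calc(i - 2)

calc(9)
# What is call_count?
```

Calls(i) = 1 + Calls(i-1) + Calls(i-2); Calls(0)=Calls(1)=1. For i=9 this gives 109.

Answer: 109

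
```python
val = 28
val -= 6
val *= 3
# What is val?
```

Trace:
`val = 28` → val = 28
`val -= 6` → val = 22
`val *= 3` → val = 66
So val = 66

Answer: 66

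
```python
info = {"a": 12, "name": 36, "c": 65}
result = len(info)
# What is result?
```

Trace:
`info = {"a": 12, "name": 36, "c": 65}` → info = {'a': 12, 'name': 36, 'c': 65}
`result = len(info)` → result = 3
So result = 3

Answer: 3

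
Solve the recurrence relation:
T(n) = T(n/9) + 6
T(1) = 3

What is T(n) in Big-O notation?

Each step divides n by 9 and adds 6. After log_9(n) steps we reach T(1)=3. So T(n) = 6·log_9(n) + 3 = O(log n).

Answer: O(log n)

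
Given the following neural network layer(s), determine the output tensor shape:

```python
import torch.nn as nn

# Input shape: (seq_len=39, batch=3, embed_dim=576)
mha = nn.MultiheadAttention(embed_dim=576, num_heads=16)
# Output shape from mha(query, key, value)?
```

Input: (39, 3, 576) -> Output: (39, 3, 576)

Answer: (39, 3, 576)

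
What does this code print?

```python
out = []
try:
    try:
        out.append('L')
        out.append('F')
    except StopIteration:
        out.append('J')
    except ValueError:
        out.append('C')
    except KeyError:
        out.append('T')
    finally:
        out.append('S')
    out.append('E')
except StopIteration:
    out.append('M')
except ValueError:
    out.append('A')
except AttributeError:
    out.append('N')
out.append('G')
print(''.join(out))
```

Execution trace: 'L' (inner try body) → 'F' (inner try body, no exception) → 'S' (inner finally) → 'E' (try body, no exception) → 'G' (after the try/except). Output: LFSEG

Answer: LFSEG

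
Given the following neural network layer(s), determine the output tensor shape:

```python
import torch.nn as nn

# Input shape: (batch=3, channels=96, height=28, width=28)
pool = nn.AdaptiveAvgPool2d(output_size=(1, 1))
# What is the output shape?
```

Input: (3, 96, 28, 28) -> Output: (3, 96, 1, 1)

Answer: (3, 96, 1, 1)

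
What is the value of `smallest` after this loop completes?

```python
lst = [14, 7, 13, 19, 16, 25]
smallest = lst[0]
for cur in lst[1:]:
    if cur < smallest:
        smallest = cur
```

Minimum of [14, 7, 13, 19, 16, 25]
`smallest` takes the values: 14 → 7

Answer: 7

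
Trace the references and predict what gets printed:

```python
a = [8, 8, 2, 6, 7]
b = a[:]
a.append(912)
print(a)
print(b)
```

Key concept: slice [:] creates copy.
Step by step:
`a = [8, 8, 2, 6, 7]` → a = [8, 8, 2, 6, 7]
`b = a[:]` → b = [8, 8, 2, 6, 7]
`a.append(912)` → a = [8, 8, 2, 6, 7, 912]
`print(a)` → prints [8, 8, 2, 6, 7, 912]
`print(b)` → prints [8, 8, 2, 6, 7]

Answer:
[8, 8, 2, 6, 7, 912]
[8, 8, 2, 6, 7]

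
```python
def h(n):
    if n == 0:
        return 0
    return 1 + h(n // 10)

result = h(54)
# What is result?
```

Count of digits of 54: 2

Answer: 2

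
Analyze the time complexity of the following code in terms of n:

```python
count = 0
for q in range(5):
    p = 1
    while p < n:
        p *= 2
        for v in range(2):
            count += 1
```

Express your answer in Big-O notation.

Each loop level contributes: 1 × log n × 1. Multiplying the contributions gives O(log n).

Answer: O(log n)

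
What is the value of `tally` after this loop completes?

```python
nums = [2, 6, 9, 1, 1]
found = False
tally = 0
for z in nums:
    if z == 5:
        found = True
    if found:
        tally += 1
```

Count elements after first 5 in [2, 6, 9, 1, 1]
`tally` takes the values: 0

Answer: 0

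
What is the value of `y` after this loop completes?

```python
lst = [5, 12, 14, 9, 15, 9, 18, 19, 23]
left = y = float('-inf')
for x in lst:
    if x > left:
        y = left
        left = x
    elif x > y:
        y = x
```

Second largest (with repeats) in [5, 12, 14, 9, 15, 9, 18, 19, 23]
`y` takes the values: -inf → 5 → 12 → 14 → 15 → 18 → 19

Answer: 19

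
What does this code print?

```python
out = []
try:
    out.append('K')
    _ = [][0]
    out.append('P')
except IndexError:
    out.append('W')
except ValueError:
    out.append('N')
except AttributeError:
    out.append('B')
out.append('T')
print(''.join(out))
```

Execution trace: 'K' (try body) → 'W' (except IndexError) → 'T' (after the try/except). Output: KWT

Answer: KWT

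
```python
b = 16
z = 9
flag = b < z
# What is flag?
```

Trace:
`b = 16` → b = 16
`z = 9` → z = 9
`flag = b < z` → flag = False
So flag = False

Answer: False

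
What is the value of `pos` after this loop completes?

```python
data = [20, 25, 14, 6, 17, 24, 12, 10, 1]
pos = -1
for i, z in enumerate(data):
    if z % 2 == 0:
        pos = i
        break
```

First even number index in [20, 25, 14, 6, 17, 24, 12, 10, 1]
`pos` takes the values: -1 → 0

Answer: 0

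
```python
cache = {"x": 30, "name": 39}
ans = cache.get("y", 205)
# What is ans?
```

Trace:
`cache = {"x": 30, "name": 39}` → cache = {'x': 30, 'name': 39}
`ans = cache.get("y", 205)` → ans = 205
So ans = 205

Answer: 205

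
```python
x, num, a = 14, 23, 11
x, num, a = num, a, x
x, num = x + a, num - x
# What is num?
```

Trace:
`x, num, a = 14, 23, 11` → x = 14; num = 23; a = 11
`x, num, a = num, a, x` → x = 23; num = 11; a = 14
`x, num = x + a, num - x` → x = 37; num = -12
So num = -12

Answer: -12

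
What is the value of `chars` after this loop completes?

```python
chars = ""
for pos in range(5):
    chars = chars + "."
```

Repeat '.' 5 times
`chars` takes the values: "" → "." → ".." → "..." → "...." → "....."

Answer: "....."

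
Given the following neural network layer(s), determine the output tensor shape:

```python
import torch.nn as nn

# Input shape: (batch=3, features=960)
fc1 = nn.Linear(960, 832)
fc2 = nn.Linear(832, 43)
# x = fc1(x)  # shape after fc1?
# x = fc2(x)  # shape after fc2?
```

Input: (3, 960) -> after fc1: (3, 832) -> Output: (3, 43)

Answer: (3, 43)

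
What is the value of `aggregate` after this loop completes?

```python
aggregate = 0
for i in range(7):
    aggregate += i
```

Sum of 0 to 6 = 21
`aggregate` takes the values: 0 → 1 → 3 → 6 → 10 → 15 → 21

Answer: 21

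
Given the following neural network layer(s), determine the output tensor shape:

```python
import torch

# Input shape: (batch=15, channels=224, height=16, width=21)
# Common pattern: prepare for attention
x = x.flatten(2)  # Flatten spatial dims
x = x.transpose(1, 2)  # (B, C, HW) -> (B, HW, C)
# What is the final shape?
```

Input: (15, 224, 16, 21) -> after flatten(2): (15, 224, 336) -> Output: (15, 336, 224)

Answer: (15, 336, 224)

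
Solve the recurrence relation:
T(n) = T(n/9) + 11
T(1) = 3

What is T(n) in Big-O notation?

Each step divides n by 9 and adds 11. After log_9(n) steps we reach T(1)=3. So T(n) = 11·log_9(n) + 3 = O(log n).

Answer: O(log n)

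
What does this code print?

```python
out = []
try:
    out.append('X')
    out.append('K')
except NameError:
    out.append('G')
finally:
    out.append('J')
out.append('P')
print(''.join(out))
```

Execution trace: 'X' (try body) → 'K' (try body, no exception) → 'J' (finally) → 'P' (after the try/except). Output: XKJP

Answer: XKJP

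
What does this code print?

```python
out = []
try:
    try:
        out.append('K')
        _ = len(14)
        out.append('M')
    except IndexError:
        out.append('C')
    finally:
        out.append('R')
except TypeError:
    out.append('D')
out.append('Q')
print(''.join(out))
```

Execution trace: 'K' (inner try body) → 'R' (inner finally) → 'D' (outer except TypeError) → 'Q' (after the try/except). Output: KRDQ

Answer: KRDQ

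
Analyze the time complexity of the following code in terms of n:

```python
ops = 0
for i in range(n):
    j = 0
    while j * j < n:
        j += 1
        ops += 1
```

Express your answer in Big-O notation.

Each loop level contributes: n × √n. Multiplying the contributions gives O(n√n).

Answer: O(n√n)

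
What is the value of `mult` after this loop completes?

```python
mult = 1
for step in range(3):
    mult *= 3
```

3^3 = 27
`mult` takes the values: 1 → 3 → 9 → 27

Answer: 27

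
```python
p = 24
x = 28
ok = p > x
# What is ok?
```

Trace:
`p = 24` → p = 24
`x = 28` → x = 28
`ok = p > x` → ok = False
So ok = False

Answer: False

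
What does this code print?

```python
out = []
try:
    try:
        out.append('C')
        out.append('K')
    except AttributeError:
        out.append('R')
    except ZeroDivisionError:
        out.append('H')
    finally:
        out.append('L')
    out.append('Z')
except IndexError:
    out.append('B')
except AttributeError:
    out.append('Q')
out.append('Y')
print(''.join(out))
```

Execution trace: 'C' (inner try body) → 'K' (inner try body, no exception) → 'L' (inner finally) → 'Z' (try body, no exception) → 'Y' (after the try/except). Output: CKLZY

Answer: CKLZY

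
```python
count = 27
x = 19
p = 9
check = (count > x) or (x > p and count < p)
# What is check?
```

Trace:
`count = 27` → count = 27
`x = 19` → x = 19
`p = 9` → p = 9
`check = (count > x) or (x > p and count < p)` → check = True
So check = True

Answer: True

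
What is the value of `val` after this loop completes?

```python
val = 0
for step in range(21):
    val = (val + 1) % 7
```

Increment mod 7, 21 times = 0
`val` takes the values: 0 → 1 → 2 → 3 → 4 → 5 → 6 → 0 → 1 → 2 → 3 → 4 → 5 → 6 → 0 → 1 → 2 → 3 → 4 → 5 → 6 → 0

Answer: 0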